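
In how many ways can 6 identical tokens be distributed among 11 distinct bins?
C(6+11-1, 11-1) = C(16, 10) = 8008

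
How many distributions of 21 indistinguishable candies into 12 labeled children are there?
C(21+12-1, 12-1) = C(32, 11) = 129024480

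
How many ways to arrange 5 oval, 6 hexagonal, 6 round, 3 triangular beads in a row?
20! / (5! × 6! × 6! × 3!) = 6518191680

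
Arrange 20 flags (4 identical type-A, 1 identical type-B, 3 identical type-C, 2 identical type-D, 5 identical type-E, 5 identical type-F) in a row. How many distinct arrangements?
20! / (4! × 1! × 3! × 2! × 5! × 5!) = 586637251200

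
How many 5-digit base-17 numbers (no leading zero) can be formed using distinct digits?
First digit: 16 choices (nonzero). Then descending: 16 × 16 × 15 × 14 × 13 = 698880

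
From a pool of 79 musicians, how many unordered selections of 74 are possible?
C(79,74) = 79!/(74!×5!) = 22537515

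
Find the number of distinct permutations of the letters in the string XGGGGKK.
7! / (2! × 1! × 4!) = 105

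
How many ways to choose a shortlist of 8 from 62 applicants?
C(62,8) = 62!/(8!×54!) = 3381098545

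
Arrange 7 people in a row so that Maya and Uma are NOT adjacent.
Total - adjacent = 7! - (7-1)!×2 = 5040 - 1440 = 3600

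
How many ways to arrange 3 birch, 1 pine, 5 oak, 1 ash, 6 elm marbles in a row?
16! / (3! × 1! × 5! × 1! × 6!) = 40360320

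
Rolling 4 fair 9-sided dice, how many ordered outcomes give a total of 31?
Coefficient of x^31 in (x + x² + ... + x^9)^4. By inclusion-exclusion on dice exceeding 9: Σ_j (-1)^j C(4,j)·C(31-1-9j, 3) = C(4,0)·C(30,3) - C(4,1)·C(21,3) + C(4,2)·C(12,3) - C(4,3)·C(3,3) = 1·4060 - 4·1330 + 6·220 - 4·1 = 56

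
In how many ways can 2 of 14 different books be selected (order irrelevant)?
C(14,2) = 14!/(2!×12!) = 91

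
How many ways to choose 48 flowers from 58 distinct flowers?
C(58,48) = 58!/(48!×10!) = 52179482355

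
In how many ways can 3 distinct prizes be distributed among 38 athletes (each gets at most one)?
P(38,3) = 38!/(38-3)! = 50616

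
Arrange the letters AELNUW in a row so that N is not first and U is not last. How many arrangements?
By inclusion-exclusion: 6! - 2×(6-1)! + (6-2)! = 720 - 240 + 24 = 504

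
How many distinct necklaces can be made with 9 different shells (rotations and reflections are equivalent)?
(9-1)!/2 = 40320/2 = 20160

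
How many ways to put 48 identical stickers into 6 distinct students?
C(48+6-1, 6-1) = C(53, 5) = 2869685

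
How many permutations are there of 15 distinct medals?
15! = 1307674368000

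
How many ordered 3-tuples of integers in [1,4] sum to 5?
Coefficient of x^5 in (x + x² + ... + x^4)^3. By inclusion-exclusion on dice exceeding 4: Σ_j (-1)^j C(3,j)·C(5-1-4j, 2) = C(3,0)·C(4,2) = 1·6 = 6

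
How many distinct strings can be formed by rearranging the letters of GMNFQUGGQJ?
10! / (1! × 1! × 1! × 1! × 2! × 3! × 1!) = 302400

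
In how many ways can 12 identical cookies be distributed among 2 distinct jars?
C(12+2-1, 2-1) = C(13, 1) = 13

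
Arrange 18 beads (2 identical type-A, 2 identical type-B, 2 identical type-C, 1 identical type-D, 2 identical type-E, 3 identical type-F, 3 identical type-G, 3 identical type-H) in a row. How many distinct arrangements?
18! / (2! × 2! × 2! × 1! × 2! × 3! × 3! × 3!) = 1852538688000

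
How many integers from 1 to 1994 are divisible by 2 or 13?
⌊1994/2⌋ + ⌊1994/13⌋ - ⌊1994/26⌋ = 997 + 153 - 76 = 1074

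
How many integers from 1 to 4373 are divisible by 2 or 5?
⌊4373/2⌋ + ⌊4373/5⌋ - ⌊4373/10⌋ = 2186 + 874 - 437 = 2623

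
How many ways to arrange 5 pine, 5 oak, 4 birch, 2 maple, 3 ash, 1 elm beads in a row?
20! / (5! × 5! × 4! × 2! × 3! × 1!) = 586637251200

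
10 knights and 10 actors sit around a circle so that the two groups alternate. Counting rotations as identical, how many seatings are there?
Fix one of the knights: (10-1)! ways for the remaining knights, × 10! ways for the actors = 362880 × 3628800 = 1316818944000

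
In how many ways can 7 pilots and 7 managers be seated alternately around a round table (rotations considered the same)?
Fix one of the pilots: (7-1)! ways for the remaining pilots, × 7! ways for the managers = 720 × 5040 = 3628800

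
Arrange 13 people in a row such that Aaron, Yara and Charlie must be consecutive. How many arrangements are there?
Treat the 3 as one block: (13-3+1)! × 3! = 39916800 × 6 = 239500800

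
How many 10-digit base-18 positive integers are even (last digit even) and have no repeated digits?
Last∈{0,2,4,6,8,10,12,14,16}. Last=0: 8821612800. Last nonzero: 8×16×P(16,8) = 66421555200. Total = 75243168000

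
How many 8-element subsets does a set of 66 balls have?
C(66,8) = 66!/(8!×58!) = 5743572120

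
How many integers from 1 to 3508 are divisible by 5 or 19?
⌊3508/5⌋ + ⌊3508/19⌋ - ⌊3508/95⌋ = 701 + 184 - 36 = 849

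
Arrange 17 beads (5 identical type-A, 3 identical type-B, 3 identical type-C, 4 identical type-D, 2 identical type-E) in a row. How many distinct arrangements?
17! / (5! × 3! × 3! × 4! × 2!) = 1715313600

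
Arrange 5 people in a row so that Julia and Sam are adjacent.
Treat as block: (5-1)! × 2! = 24 × 2 = 48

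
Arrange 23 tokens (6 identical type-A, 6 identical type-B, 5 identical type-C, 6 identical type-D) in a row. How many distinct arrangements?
23! / (6! × 6! × 5! × 6!) = 577185873264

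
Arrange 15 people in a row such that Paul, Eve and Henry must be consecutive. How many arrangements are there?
Treat the 3 as one block: (15-3+1)! × 3! = 6227020800 × 6 = 37362124800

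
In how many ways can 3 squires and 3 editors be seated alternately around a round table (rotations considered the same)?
Fix one of the squires: (3-1)! ways for the remaining squires, × 3! ways for the editors = 2 × 6 = 12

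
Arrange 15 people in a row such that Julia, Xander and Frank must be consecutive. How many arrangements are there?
Treat the 3 as one block: (15-3+1)! × 3! = 6227020800 × 6 = 37362124800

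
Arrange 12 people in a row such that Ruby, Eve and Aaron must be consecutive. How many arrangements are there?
Treat the 3 as one block: (12-3+1)! × 3! = 3628800 × 6 = 21772800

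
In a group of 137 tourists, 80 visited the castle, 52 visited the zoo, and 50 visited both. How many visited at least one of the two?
|A∪B| = |A| + |B| - |A∩B| = 80 + 52 - 50 = 82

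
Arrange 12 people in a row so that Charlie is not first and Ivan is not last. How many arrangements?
By inclusion-exclusion: 12! - 2×(12-1)! + (12-2)! = 479001600 - 79833600 + 3628800 = 402796800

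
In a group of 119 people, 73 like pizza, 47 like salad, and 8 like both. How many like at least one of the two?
|A∪B| = |A| + |B| - |A∩B| = 73 + 47 - 8 = 112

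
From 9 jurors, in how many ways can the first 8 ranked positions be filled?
P(9,8) = 9!/(9-8)! = 362880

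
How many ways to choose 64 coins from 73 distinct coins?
C(73,64) = 73!/(64!×9!) = 97082021465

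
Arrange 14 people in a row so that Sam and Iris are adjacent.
Treat as block: (14-1)! × 2! = 6227020800 × 2 = 12454041600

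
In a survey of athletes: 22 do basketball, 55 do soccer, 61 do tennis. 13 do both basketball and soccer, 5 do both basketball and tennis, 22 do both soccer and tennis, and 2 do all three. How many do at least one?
|A∪B∪C| = 22+55+61-13-5-22+2 = 100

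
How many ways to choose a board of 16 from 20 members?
C(20,16) = 20!/(16!×4!) = 4845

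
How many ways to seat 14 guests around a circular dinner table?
Circular: fix one position, arrange the rest. (14-1)! = 6227020800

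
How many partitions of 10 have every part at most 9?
Let r_j(i) = number of partitions of i into parts ≤ j, for i = 0..10. r_1(i) = 1 for all i; r_j(i) = r_{j-1}(i) + r_j(i-j). Rows j = 2..9: ≤2: 1 1 2 2 3 3 4 4 5 5 6; ≤3: 1 1 2 3 4 5 7 8 10 12 14; ≤4: 1 1 2 3 5 6 9 11 15 18 23; ≤5: 1 1 2 3 5 7 10 13 18 23 30; ≤6: 1 1 2 3 5 7 11 14 20 26 35; ≤7: 1 1 2 3 5 7 11 15 21 28 38; ≤8: 1 1 2 3 5 7 11 15 22 29 40; ≤9: 1 1 2 3 5 7 11 15 22 30 41. r_9(10) = 41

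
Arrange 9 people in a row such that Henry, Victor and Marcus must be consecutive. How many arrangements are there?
Treat the 3 as one block: (9-3+1)! × 3! = 5040 × 6 = 30240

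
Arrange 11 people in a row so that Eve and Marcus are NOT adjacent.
Total - adjacent = 11! - (11-1)!×2 = 39916800 - 7257600 = 32659200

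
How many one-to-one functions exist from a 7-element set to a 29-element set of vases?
P(29,7) = 29!/(29-7)! = 7866331200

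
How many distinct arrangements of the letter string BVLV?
4! / (1! × 2! × 1!) = 12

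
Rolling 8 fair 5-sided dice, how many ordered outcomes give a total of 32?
Coefficient of x^32 in (x + x² + ... + x^5)^8. By inclusion-exclusion on dice exceeding 5: Σ_j (-1)^j C(8,j)·C(32-1-5j, 7) = C(8,0)·C(31,7) - C(8,1)·C(26,7) + C(8,2)·C(21,7) - C(8,3)·C(16,7) + C(8,4)·C(11,7) = 1·2629575 - 8·657800 + 28·116280 - 56·11440 + 70·330 = 5475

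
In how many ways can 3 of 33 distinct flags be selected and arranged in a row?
P(33,3) = 33!/(33-3)! = 32736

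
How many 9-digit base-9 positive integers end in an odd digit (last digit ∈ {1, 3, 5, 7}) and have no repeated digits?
Last∈{1,3,5,7}. Last=0: 0. Last nonzero: 4×7×P(7,7) = 141120. Total = 141120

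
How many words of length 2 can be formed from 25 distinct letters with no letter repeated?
P(25,2) = 25!/(25-2)! = 600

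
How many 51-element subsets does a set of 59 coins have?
C(59,51) = 59!/(51!×8!) = 2217471399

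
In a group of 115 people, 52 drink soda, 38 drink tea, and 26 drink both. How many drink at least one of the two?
|A∪B| = |A| + |B| - |A∩B| = 52 + 38 - 26 = 64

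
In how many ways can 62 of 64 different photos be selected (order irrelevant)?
C(64,62) = 64!/(62!×2!) = 2016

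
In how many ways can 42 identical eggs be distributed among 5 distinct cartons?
C(42+5-1, 5-1) = C(46, 4) = 163185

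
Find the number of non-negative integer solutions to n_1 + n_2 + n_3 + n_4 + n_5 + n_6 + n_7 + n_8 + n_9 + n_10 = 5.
C(5+10-1, 10-1) = C(14, 9) = 2002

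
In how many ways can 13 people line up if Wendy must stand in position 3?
Fix one position: (13-1)! = 479001600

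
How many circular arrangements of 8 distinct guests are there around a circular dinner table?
Circular: fix one position, arrange the rest. (8-1)! = 5040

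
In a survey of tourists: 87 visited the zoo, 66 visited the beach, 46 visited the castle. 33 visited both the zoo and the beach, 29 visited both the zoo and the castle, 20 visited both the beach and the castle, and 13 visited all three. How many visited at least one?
|A∪B∪C| = 87+66+46-33-29-20+13 = 130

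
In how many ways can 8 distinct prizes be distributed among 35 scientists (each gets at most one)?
P(35,8) = 35!/(35-8)! = 948964262400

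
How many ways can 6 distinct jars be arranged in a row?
6! = 720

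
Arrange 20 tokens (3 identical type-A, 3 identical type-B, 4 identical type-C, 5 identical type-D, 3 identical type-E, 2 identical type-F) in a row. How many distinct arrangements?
20! / (3! × 3! × 4! × 5! × 3! × 2!) = 1955457504000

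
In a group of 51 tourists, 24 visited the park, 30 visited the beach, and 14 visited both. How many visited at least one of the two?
|A∪B| = |A| + |B| - |A∩B| = 24 + 30 - 14 = 40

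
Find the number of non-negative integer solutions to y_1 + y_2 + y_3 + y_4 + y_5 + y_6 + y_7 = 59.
C(59+7-1, 7-1) = C(65, 6) = 82598880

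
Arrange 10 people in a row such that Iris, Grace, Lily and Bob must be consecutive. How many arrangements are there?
Treat the 4 as one block: (10-4+1)! × 4! = 5040 × 24 = 120960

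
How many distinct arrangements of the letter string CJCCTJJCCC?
10! / (1! × 3! × 6!) = 840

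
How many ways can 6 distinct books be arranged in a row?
6! = 720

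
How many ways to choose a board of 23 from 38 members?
C(38,23) = 38!/(23!×15!) = 15471286560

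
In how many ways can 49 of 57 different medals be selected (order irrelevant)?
C(57,49) = 57!/(49!×8!) = 1652411475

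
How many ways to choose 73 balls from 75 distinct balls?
C(75,73) = 75!/(73!×2!) = 2775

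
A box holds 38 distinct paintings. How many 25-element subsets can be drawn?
C(38,25) = 38!/(25!×13!) = 5414950296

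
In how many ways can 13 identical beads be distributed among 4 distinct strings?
C(13+4-1, 4-1) = C(16, 3) = 560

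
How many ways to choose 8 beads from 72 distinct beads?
C(72,8) = 72!/(8!×64!) = 11969016345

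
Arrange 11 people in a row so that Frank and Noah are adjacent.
Treat as block: (11-1)! × 2! = 3628800 × 2 = 7257600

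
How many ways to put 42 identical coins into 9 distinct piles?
C(42+9-1, 9-1) = C(50, 8) = 536878650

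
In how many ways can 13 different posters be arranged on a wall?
13! = 6227020800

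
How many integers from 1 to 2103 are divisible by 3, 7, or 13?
⌊2103/3⌋+⌊2103/7⌋+⌊2103/13⌋ - ⌊2103/21⌋-⌊2103/39⌋-⌊2103/91⌋ + ⌊2103/273⌋ = 701+300+161 - 100-53-23 + 7 = 993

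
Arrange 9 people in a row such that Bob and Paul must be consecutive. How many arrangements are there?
Treat the 2 as one block: (9-2+1)! × 2! = 40320 × 2 = 80640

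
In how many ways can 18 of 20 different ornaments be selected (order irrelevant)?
C(20,18) = 20!/(18!×2!) = 190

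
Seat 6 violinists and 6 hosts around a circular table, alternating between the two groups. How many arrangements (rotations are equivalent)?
Fix one of the violinists: (6-1)! ways for the remaining violinists, × 6! ways for the hosts = 120 × 720 = 86400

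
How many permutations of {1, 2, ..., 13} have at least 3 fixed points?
Exactly j fixed points: C(13,j)·!(13-j); sum over j ≥ 3 (derangement numbers via !m = (m-1)·(!(m-1) + !(m-2)): !0..!10 = 1, 0, 1, 2, 9, 44, 265, 1854, 14833, 133496, 1334961). Σ_{j=3}^{13} C(13,j)·!(13-j) = C(13,3)·!10 + C(13,4)·!9 + C(13,5)·!8 + C(13,6)·!7 + C(13,7)·!6 + C(13,8)·!5 + C(13,9)·!4 + C(13,10)·!3 + C(13,11)·!2 + C(13,12)·!1 + C(13,13)·!0 = 286·1334961 + 715·133496 + 1287·14833 + 1716·1854 + 1716·265 + 1287·44 + 715·9 + 286·2 + 78·1 + 13·0 + 1·1 = 500038475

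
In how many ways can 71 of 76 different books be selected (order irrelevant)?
C(76,71) = 76!/(71!×5!) = 18474840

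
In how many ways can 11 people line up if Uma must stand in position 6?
Fix one position: (11-1)! = 3628800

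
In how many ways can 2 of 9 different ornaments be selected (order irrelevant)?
C(9,2) = 9!/(2!×7!) = 36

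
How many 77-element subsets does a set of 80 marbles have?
C(80,77) = 80!/(77!×3!) = 82160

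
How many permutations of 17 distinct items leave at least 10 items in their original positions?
Exactly j fixed points: C(17,j)·!(17-j); sum over j ≥ 10 (derangement numbers via !m = (m-1)·(!(m-1) + !(m-2)): !0..!7 = 1, 0, 1, 2, 9, 44, 265, 1854). Σ_{j=10}^{17} C(17,j)·!(17-j) = C(17,10)·!7 + C(17,11)·!6 + C(17,12)·!5 + C(17,13)·!4 + C(17,14)·!3 + C(17,15)·!2 + C(17,16)·!1 + C(17,17)·!0 = 19448·1854 + 12376·265 + 6188·44 + 2380·9 + 680·2 + 136·1 + 17·0 + 1·1 = 39631421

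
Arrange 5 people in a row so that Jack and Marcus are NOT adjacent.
Total - adjacent = 5! - (5-1)!×2 = 120 - 48 = 72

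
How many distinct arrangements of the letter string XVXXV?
5! / (3! × 2!) = 10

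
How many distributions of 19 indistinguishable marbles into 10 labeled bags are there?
C(19+10-1, 10-1) = C(28, 9) = 6906900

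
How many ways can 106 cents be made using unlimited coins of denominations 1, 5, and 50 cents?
Coefficient of x^106 in 1/(1-x^1) · 1/(1-x^5) · 1/(1-x^50). Case on j = number of 50-cent coins (j = 0..2); remainder r = 106 - 50j is made from {1,5} in ⌊r/5⌋+1 ways. r = 106, 56, 6 → 22 + 12 + 2 = 36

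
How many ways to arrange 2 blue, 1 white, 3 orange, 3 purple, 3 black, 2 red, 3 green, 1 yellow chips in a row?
18! / (2! × 1! × 3! × 3! × 3! × 2! × 3! × 1!) = 1235025792000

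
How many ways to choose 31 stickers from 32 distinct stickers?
C(32,31) = 32!/(31!×1!) = 32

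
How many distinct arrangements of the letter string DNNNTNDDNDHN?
12! / (1! × 1! × 4! × 6!) = 27720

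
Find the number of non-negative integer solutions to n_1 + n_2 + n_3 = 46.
C(46+3-1, 3-1) = C(48, 2) = 1128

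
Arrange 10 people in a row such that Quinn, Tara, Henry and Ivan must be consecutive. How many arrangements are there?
Treat the 4 as one block: (10-4+1)! × 4! = 5040 × 24 = 120960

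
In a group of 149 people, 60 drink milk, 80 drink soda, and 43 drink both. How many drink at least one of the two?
|A∪B| = |A| + |B| - |A∩B| = 60 + 80 - 43 = 97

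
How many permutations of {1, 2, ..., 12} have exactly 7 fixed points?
Choose the 7 fixed points C(12,7) = 792, derange the rest: !5 = Σ_{j=0}^{5} (-1)^j·5!/j! = 120 - 120 + 60 - 20 + 5 - 1 = 44. Product = 792 × 44 = 34848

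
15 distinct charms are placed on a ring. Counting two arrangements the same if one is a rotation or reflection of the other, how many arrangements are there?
(15-1)!/2 = 87178291200/2 = 43589145600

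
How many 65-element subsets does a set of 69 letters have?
C(69,65) = 69!/(65!×4!) = 864501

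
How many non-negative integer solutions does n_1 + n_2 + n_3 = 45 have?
C(45+3-1, 3-1) = C(47, 2) = 1081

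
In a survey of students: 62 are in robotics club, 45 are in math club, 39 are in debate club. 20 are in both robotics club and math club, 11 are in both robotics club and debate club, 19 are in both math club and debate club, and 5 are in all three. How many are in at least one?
|A∪B∪C| = 62+45+39-20-11-19+5 = 101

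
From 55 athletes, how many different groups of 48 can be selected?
C(55,48) = 55!/(48!×7!) = 202927725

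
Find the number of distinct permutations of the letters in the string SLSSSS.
6! / (1! × 5!) = 6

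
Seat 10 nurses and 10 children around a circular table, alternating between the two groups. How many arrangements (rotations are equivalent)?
Fix one of the nurses: (10-1)! ways for the remaining nurses, × 10! ways for the children = 362880 × 3628800 = 1316818944000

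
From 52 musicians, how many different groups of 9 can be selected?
C(52,9) = 52!/(9!×43!) = 3679075400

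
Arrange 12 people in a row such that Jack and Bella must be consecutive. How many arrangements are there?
Treat the 2 as one block: (12-2+1)! × 2! = 39916800 × 2 = 79833600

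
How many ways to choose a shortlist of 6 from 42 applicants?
C(42,6) = 42!/(6!×36!) = 5245786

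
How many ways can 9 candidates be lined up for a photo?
9! = 362880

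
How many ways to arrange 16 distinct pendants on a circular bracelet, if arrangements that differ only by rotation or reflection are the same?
(16-1)!/2 = 1307674368000/2 = 653837184000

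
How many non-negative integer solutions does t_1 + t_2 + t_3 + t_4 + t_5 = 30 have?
C(30+5-1, 5-1) = C(34, 4) = 46376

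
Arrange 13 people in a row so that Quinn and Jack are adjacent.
Treat as block: (13-1)! × 2! = 479001600 × 2 = 958003200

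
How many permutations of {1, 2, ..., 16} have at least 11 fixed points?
Exactly j fixed points: C(16,j)·!(16-j); sum over j ≥ 11 (derangement numbers via !m = (m-1)·(!(m-1) + !(m-2)): !0..!5 = 1, 0, 1, 2, 9, 44). Σ_{j=11}^{16} C(16,j)·!(16-j) = C(16,11)·!5 + C(16,12)·!4 + C(16,13)·!3 + C(16,14)·!2 + C(16,15)·!1 + C(16,16)·!0 = 4368·44 + 1820·9 + 560·2 + 120·1 + 16·0 + 1·1 = 209813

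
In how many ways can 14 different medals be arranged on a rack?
14! = 87178291200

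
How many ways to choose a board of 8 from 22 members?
C(22,8) = 22!/(8!×14!) = 319770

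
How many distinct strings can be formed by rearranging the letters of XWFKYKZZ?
8! / (1! × 1! × 2! × 2! × 1! × 1!) = 10080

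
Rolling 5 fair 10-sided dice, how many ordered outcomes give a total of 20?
Coefficient of x^20 in (x + x² + ... + x^10)^5. By inclusion-exclusion on dice exceeding 10: Σ_j (-1)^j C(5,j)·C(20-1-10j, 4) = C(5,0)·C(19,4) - C(5,1)·C(9,4) = 1·3876 - 5·126 = 3246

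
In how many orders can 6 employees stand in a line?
6! = 720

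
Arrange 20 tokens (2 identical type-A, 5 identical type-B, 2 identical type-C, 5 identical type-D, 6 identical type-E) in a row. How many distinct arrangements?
20! / (2! × 5! × 2! × 5! × 6!) = 58663725120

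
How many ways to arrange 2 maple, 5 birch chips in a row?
7! / (2! × 5!) = 21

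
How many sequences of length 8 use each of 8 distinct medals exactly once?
8! = 40320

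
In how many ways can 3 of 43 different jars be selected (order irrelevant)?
C(43,3) = 43!/(3!×40!) = 12341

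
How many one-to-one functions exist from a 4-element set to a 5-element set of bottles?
P(5,4) = 5!/(5-4)! = 120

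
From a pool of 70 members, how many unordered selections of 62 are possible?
C(70,62) = 70!/(62!×8!) = 9440350920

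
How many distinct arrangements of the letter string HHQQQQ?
6! / (4! × 2!) = 15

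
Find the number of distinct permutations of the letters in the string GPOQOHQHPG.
10! / (2! × 2! × 2! × 2! × 2!) = 113400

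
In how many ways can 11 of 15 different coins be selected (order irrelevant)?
C(15,11) = 15!/(11!×4!) = 1365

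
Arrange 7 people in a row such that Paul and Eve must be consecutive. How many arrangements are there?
Treat the 2 as one block: (7-2+1)! × 2! = 720 × 2 = 1440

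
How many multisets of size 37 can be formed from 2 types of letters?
C(37+2-1, 2-1) = C(38, 1) = 38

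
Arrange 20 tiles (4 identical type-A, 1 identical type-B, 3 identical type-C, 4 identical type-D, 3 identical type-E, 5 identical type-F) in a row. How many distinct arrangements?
20! / (4! × 1! × 3! × 4! × 3! × 5!) = 977728752000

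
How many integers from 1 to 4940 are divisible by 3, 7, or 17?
⌊4940/3⌋+⌊4940/7⌋+⌊4940/17⌋ - ⌊4940/21⌋-⌊4940/51⌋-⌊4940/119⌋ + ⌊4940/357⌋ = 1646+705+290 - 235-96-41 + 13 = 2282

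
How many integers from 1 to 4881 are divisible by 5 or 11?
⌊4881/5⌋ + ⌊4881/11⌋ - ⌊4881/55⌋ = 976 + 443 - 88 = 1331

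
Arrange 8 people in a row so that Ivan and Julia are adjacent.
Treat as block: (8-1)! × 2! = 5040 × 2 = 10080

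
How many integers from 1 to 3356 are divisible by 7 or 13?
⌊3356/7⌋ + ⌊3356/13⌋ - ⌊3356/91⌋ = 479 + 258 - 36 = 701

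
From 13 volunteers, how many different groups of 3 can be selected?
C(13,3) = 13!/(3!×10!) = 286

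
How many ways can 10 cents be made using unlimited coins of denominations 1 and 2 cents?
Coefficient of x^10 in 1/(1-x^1) · 1/(1-x^2). Use j coins of 2 for j = 0..⌊10/2⌋ = 5, the rest in 1s: 5 + 1 = 6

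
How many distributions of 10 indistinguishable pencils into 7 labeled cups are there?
C(10+7-1, 7-1) = C(16, 6) = 8008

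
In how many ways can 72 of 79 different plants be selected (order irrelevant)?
C(79,72) = 79!/(72!×7!) = 2898753715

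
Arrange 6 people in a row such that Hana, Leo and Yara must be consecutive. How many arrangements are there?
Treat the 3 as one block: (6-3+1)! × 3! = 24 × 6 = 144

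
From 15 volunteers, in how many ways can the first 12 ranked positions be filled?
P(15,12) = 15!/(15-12)! = 217945728000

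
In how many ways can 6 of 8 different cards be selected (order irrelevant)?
C(8,6) = 8!/(6!×2!) = 28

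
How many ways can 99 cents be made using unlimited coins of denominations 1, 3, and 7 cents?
Coefficient of x^99 in 1/(1-x^1) · 1/(1-x^3) · 1/(1-x^7). Case on j = number of 7-cent coins (j = 0..14); remainder r = 99 - 7j is made from {1,3} in ⌊r/3⌋+1 ways. r = 99, 92, 85, 78, 71, 64, 57, 50, 43, 36, 29, 22, 15, 8, 1 → 34 + 31 + 29 + 27 + 24 + 22 + 20 + 17 + 15 + 13 + 10 + 8 + 6 + 3 + 1 = 260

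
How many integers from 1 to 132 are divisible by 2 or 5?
⌊132/2⌋ + ⌊132/5⌋ - ⌊132/10⌋ = 66 + 26 - 13 = 79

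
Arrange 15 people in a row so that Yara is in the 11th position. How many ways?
Fix one position: (15-1)! = 87178291200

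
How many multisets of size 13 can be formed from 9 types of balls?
C(13+9-1, 9-1) = C(21, 8) = 203490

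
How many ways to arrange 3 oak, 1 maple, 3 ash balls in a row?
7! / (3! × 1! × 3!) = 140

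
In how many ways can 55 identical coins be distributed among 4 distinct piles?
C(55+4-1, 4-1) = C(58, 3) = 30856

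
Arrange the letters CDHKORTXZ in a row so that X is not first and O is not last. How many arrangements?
By inclusion-exclusion: 9! - 2×(9-1)! + (9-2)! = 362880 - 80640 + 5040 = 287280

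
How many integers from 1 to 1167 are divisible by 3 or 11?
⌊1167/3⌋ + ⌊1167/11⌋ - ⌊1167/33⌋ = 389 + 106 - 35 = 460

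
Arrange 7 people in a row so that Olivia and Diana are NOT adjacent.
Total - adjacent = 7! - (7-1)!×2 = 5040 - 1440 = 3600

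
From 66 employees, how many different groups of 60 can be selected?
C(66,60) = 66!/(60!×6!) = 90858768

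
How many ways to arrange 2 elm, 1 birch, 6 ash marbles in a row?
9! / (2! × 1! × 6!) = 252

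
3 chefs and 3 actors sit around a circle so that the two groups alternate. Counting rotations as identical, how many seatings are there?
Fix one of the chefs: (3-1)! ways for the remaining chefs, × 3! ways for the actors = 2 × 6 = 12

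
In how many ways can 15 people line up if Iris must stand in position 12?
Fix one position: (15-1)! = 87178291200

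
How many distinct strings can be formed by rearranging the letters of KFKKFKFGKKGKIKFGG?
17! / (4! × 4! × 8! × 1!) = 15315300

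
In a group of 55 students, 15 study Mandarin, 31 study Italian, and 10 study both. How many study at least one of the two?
|A∪B| = |A| + |B| - |A∩B| = 15 + 31 - 10 = 36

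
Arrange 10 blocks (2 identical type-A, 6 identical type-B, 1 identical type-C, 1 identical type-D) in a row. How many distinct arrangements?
10! / (2! × 6! × 1! × 1!) = 2520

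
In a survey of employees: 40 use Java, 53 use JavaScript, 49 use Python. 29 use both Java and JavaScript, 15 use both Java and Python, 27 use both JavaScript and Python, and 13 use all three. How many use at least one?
|A∪B∪C| = 40+53+49-29-15-27+13 = 84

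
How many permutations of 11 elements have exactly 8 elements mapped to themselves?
Choose the 8 fixed points C(11,8) = 165, derange the rest: !3 = Σ_{j=0}^{3} (-1)^j·3!/j! = 6 - 6 + 3 - 1 = 2. Product = 165 × 2 = 330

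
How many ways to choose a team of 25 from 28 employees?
C(28,25) = 28!/(25!×3!) = 3276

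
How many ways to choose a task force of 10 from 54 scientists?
C(54,10) = 54!/(10!×44!) = 23930713170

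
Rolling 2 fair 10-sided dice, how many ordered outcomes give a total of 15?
Coefficient of x^15 in (x + x² + ... + x^10)^2. By inclusion-exclusion on dice exceeding 10: Σ_j (-1)^j C(2,j)·C(15-1-10j, 1) = C(2,0)·C(14,1) - C(2,1)·C(4,1) = 1·14 - 2·4 = 6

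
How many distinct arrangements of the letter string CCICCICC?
8! / (2! × 6!) = 28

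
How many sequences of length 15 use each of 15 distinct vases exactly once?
15! = 1307674368000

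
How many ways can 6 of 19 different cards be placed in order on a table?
P(19,6) = 19!/(19-6)! = 19535040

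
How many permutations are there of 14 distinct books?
14! = 87178291200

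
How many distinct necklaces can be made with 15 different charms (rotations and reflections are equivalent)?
(15-1)!/2 = 87178291200/2 = 43589145600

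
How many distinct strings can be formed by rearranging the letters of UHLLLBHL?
8! / (1! × 4! × 2! × 1!) = 840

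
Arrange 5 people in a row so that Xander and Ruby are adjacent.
Treat as block: (5-1)! × 2! = 24 × 2 = 48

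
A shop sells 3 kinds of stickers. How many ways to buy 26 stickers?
C(26+3-1, 3-1) = C(28, 2) = 378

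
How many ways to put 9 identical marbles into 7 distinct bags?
C(9+7-1, 7-1) = C(15, 6) = 5005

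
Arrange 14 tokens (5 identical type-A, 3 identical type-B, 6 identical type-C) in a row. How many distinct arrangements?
14! / (5! × 3! × 6!) = 168168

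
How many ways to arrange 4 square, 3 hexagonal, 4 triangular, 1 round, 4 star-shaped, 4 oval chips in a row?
20! / (4! × 3! × 4! × 1! × 4! × 4!) = 1222160940000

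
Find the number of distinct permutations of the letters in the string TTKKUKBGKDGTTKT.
15! / (1! × 1! × 5! × 5! × 2! × 1!) = 45405360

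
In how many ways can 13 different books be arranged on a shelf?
13! = 6227020800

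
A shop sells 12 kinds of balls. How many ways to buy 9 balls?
C(9+12-1, 12-1) = C(20, 11) = 167960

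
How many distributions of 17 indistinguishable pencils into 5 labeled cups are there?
C(17+5-1, 5-1) = C(21, 4) = 5985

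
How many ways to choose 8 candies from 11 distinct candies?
C(11,8) = 11!/(8!×3!) = 165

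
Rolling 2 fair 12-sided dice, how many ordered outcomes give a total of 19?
Coefficient of x^19 in (x + x² + ... + x^12)^2. By inclusion-exclusion on dice exceeding 12: Σ_j (-1)^j C(2,j)·C(19-1-12j, 1) = C(2,0)·C(18,1) - C(2,1)·C(6,1) = 1·18 - 2·6 = 6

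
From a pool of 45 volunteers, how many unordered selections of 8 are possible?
C(45,8) = 45!/(8!×37!) = 215553195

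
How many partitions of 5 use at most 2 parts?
By conjugation, equals partitions of 5 into parts ≤ 2. Let r_j(i) = number of partitions of i into parts ≤ j, for i = 0..5. r_1(i) = 1 for all i; r_j(i) = r_{j-1}(i) + r_j(i-j). Rows j = 2..2: ≤2: 1 1 2 2 3 3. r_2(5) = 3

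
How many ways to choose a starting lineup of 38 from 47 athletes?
C(47,38) = 47!/(38!×9!) = 1362649145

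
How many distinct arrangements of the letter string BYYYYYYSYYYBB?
13! / (1! × 9! × 3!) = 2860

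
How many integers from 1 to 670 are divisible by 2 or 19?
⌊670/2⌋ + ⌊670/19⌋ - ⌊670/38⌋ = 335 + 35 - 17 = 353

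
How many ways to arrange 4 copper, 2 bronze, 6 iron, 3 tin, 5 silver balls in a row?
20! / (4! × 2! × 6! × 3! × 5!) = 97772875200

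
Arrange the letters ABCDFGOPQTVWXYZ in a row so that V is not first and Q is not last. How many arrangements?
By inclusion-exclusion: 15! - 2×(15-1)! + (15-2)! = 1307674368000 - 174356582400 + 6227020800 = 1139544806400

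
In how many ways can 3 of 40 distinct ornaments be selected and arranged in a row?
P(40,3) = 40!/(40-3)! = 59280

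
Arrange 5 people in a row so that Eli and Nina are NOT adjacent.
Total - adjacent = 5! - (5-1)!×2 = 120 - 48 = 72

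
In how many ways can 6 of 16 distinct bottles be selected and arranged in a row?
P(16,6) = 16!/(16-6)! = 5765760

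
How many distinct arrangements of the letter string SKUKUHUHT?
9! / (3! × 1! × 2! × 2! × 1!) = 15120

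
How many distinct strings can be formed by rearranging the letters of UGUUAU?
6! / (4! × 1! × 1!) = 30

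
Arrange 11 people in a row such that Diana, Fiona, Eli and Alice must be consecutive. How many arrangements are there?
Treat the 4 as one block: (11-4+1)! × 4! = 40320 × 24 = 967680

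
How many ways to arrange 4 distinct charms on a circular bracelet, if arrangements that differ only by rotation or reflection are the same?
(4-1)!/2 = 6/2 = 3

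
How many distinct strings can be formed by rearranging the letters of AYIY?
4! / (1! × 1! × 2!) = 12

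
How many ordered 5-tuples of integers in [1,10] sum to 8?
Coefficient of x^8 in (x + x² + ... + x^10)^5. By inclusion-exclusion on dice exceeding 10: Σ_j (-1)^j C(5,j)·C(8-1-10j, 4) = C(5,0)·C(7,4) = 1·35 = 35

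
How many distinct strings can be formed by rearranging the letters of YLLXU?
5! / (2! × 1! × 1! × 1!) = 60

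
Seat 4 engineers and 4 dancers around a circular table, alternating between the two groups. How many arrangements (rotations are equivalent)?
Fix one of the engineers: (4-1)! ways for the remaining engineers, × 4! ways for the dancers = 6 × 24 = 144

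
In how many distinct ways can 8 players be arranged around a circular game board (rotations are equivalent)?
Circular: fix one position, arrange the rest. (8-1)! = 5040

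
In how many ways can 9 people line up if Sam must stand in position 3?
Fix one position: (9-1)! = 40320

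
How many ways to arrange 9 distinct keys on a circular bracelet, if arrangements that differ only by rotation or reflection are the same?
(9-1)!/2 = 40320/2 = 20160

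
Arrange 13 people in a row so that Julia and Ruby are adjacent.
Treat as block: (13-1)! × 2! = 479001600 × 2 = 958003200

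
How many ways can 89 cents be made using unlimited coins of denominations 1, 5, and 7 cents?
Coefficient of x^89 in 1/(1-x^1) · 1/(1-x^5) · 1/(1-x^7). Case on j = number of 7-cent coins (j = 0..12); remainder r = 89 - 7j is made from {1,5} in ⌊r/5⌋+1 ways. r = 89, 82, 75, 68, 61, 54, 47, 40, 33, 26, 19, 12, 5 → 18 + 17 + 16 + 14 + 13 + 11 + 10 + 9 + 7 + 6 + 4 + 3 + 2 = 130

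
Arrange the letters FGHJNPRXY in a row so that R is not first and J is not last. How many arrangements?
By inclusion-exclusion: 9! - 2×(9-1)! + (9-2)! = 362880 - 80640 + 5040 = 287280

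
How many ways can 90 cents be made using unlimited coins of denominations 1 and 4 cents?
Coefficient of x^90 in 1/(1-x^1) · 1/(1-x^4). Use j coins of 4 for j = 0..⌊90/4⌋ = 22, the rest in 1s: 22 + 1 = 23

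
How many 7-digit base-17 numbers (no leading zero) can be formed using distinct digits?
First digit: 16 choices (nonzero). Then descending: 16 × 16 × 15 × 14 × 13 × 12 × 11 = 92252160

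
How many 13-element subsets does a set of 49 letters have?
C(49,13) = 49!/(13!×36!) = 262596783764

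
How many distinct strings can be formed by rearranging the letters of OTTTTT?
6! / (1! × 5!) = 6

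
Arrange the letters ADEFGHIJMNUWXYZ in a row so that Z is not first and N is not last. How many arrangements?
By inclusion-exclusion: 15! - 2×(15-1)! + (15-2)! = 1307674368000 - 174356582400 + 6227020800 = 1139544806400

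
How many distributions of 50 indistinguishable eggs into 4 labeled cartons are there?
C(50+4-1, 4-1) = C(53, 3) = 23426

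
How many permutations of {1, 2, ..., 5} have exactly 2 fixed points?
Choose the 2 fixed points C(5,2) = 10, derange the rest: !3 = Σ_{j=0}^{3} (-1)^j·3!/j! = 6 - 6 + 3 - 1 = 2. Product = 10 × 2 = 20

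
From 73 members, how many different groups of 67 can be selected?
C(73,67) = 73!/(67!×6!) = 170230452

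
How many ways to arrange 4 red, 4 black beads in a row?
8! / (4! × 4!) = 70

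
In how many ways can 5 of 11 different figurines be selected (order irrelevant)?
C(11,5) = 11!/(5!×6!) = 462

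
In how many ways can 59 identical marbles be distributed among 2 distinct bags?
C(59+2-1, 2-1) = C(60, 1) = 60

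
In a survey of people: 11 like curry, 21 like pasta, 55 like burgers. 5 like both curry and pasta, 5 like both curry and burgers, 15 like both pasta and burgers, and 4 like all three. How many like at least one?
|A∪B∪C| = 11+21+55-5-5-15+4 = 66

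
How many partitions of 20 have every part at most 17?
Let r_j(i) = number of partitions of i into parts ≤ j, for i = 0..20. r_1(i) = 1 for all i; r_j(i) = r_{j-1}(i) + r_j(i-j). Rows j = 2..17: ≤2: 1 1 2 2 3 3 4 4 5 5 6 6 7 7 8 8 9 9 10 10 11; ≤3: 1 1 2 3 4 5 7 8 10 12 14 16 19 21 24 27 30 33 37 40 44; ≤4: 1 1 2 3 5 6 9 11 15 18 23 27 34 39 47 54 64 72 84 94 108; ≤5: 1 1 2 3 5 7 10 13 18 23 30 37 47 57 70 84 101 119 141 164 192; ≤6: 1 1 2 3 5 7 11 14 20 26 35 44 58 71 90 110 136 163 199 235 282; ≤7: 1 1 2 3 5 7 11 15 21 28 38 49 65 82 105 131 164 201 248 300 364; ≤8: 1 1 2 3 5 7 11 15 22 29 40 52 70 89 116 146 186 230 288 352 434; ≤9: 1 1 2 3 5 7 11 15 22 30 41 54 73 94 123 157 201 252 318 393 488; ≤10: 1 1 2 3 5 7 11 15 22 30 42 55 75 97 128 164 212 267 340 423 530; ≤11: 1 1 2 3 5 7 11 15 22 30 42 56 76 99 131 169 219 278 355 445 560; ≤12: 1 1 2 3 5 7 11 15 22 30 42 56 77 100 133 172 224 285 366 460 582; ≤13: 1 1 2 3 5 7 11 15 22 30 42 56 77 101 134 174 227 290 373 471 597; ≤14: 1 1 2 3 5 7 11 15 22 30 42 56 77 101 135 175 229 293 378 478 608; ≤15: 1 1 2 3 5 7 11 15 22 30 42 56 77 101 135 176 230 295 381 483 615; ≤16: 1 1 2 3 5 7 11 15 22 30 42 56 77 101 135 176 231 296 383 486 620; ≤17: 1 1 2 3 5 7 11 15 22 30 42 56 77 101 135 176 231 297 384 488 623. r_17(20) = 623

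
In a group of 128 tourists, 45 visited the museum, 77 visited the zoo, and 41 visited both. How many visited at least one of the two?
|A∪B| = |A| + |B| - |A∩B| = 45 + 77 - 41 = 81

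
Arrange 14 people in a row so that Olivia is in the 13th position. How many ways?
Fix one position: (14-1)! = 6227020800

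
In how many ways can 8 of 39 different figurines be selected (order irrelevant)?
C(39,8) = 39!/(8!×31!) = 61523748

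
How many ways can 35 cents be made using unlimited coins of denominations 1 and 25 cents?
Coefficient of x^35 in 1/(1-x^1) · 1/(1-x^25). Use j coins of 25 for j = 0..⌊35/25⌋ = 1, the rest in 1s: 1 + 1 = 2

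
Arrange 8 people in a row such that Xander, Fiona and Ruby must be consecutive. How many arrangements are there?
Treat the 3 as one block: (8-3+1)! × 3! = 720 × 6 = 4320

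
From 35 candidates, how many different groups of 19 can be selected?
C(35,19) = 35!/(19!×16!) = 4059928950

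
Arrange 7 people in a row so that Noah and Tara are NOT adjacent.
Total - adjacent = 7! - (7-1)!×2 = 5040 - 1440 = 3600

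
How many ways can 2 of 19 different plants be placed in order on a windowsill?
P(19,2) = 19!/(19-2)! = 342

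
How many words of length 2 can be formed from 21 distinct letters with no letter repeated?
P(21,2) = 21!/(21-2)! = 420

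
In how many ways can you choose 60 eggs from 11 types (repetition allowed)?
C(60+11-1, 11-1) = C(70, 10) = 396704524216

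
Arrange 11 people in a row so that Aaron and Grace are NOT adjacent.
Total - adjacent = 11! - (11-1)!×2 = 39916800 - 7257600 = 32659200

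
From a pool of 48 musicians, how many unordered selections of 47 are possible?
C(48,47) = 48!/(47!×1!) = 48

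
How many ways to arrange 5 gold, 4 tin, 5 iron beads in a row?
14! / (5! × 4! × 5!) = 252252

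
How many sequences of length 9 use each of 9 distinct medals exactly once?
9! = 362880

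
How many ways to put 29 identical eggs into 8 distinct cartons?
C(29+8-1, 8-1) = C(36, 7) = 8347680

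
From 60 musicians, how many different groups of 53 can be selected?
C(60,53) = 60!/(53!×7!) = 386206920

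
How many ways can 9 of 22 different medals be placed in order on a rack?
P(22,9) = 22!/(22-9)! = 180503769600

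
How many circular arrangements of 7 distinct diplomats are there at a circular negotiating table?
Circular: fix one position, arrange the rest. (7-1)! = 720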